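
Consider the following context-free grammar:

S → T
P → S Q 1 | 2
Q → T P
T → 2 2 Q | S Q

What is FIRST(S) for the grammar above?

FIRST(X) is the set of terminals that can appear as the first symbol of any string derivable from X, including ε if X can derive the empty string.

We compute FIRST(S) using the standard algorithm.
FIRST(P) = {2}
FIRST(Q) = {2}
FIRST(S) = {2}
FIRST(T) = {2}
Therefore, FIRST(S) = {2}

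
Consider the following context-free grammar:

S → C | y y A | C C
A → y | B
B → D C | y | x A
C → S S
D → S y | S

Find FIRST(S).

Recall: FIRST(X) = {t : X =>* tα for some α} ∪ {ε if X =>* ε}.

We compute FIRST(S) using the standard algorithm.
FIRST(A) = {x, y}
FIRST(B) = {x, y}
FIRST(C) = {y}
FIRST(D) = {y}
FIRST(S) = {y}
Therefore, FIRST(S) = {y}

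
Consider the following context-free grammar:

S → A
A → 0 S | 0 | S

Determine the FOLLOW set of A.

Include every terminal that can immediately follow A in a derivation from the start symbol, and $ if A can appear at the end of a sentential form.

We compute FOLLOW(A) using the standard algorithm.
FOLLOW(S) starts with {$}.
FIRST(A) = {0}
FIRST(S) = {0}
FOLLOW(A) = {$}
FOLLOW(S) = {$}
Therefore, FOLLOW(A) = {$}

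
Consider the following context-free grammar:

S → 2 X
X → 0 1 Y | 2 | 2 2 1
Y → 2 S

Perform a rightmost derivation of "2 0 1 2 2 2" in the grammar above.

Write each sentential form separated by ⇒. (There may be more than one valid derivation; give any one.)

S ⇒ 2 X ⇒ 2 0 1 Y ⇒ 2 0 1 2 S ⇒ 2 0 1 2 2 X ⇒ 2 0 1 2 2 2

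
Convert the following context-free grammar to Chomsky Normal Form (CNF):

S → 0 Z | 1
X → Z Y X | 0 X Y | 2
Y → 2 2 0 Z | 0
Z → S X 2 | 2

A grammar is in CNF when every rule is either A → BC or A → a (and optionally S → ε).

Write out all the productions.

T0 → 0; S → 1; X → 2; T2 → 2; Y → 0; Z → 2; S → T0 Z; X → Z X0; X0 → Y X; X → T0 X1; X1 → X Y; Y → T2 X2; X2 → T2 X3; X3 → T0 Z; Z → S X4; X4 → X T2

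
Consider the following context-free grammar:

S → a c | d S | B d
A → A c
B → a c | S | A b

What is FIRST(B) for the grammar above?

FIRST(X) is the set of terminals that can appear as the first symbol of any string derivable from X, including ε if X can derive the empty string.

We compute FIRST(B) using the standard algorithm.
FIRST(A) = {}
FIRST(B) = {a, d}
FIRST(S) = {a, d}
Therefore, FIRST(B) = {a, d}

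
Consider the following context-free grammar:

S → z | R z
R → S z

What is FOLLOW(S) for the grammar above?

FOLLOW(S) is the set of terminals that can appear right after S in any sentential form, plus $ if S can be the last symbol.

We compute FOLLOW(S) using the standard algorithm.
FOLLOW(S) starts with {$}.
FIRST(R) = {z}
FIRST(S) = {z}
FOLLOW(R) = {z}
FOLLOW(S) = {$, z}
Therefore, FOLLOW(S) = {$, z}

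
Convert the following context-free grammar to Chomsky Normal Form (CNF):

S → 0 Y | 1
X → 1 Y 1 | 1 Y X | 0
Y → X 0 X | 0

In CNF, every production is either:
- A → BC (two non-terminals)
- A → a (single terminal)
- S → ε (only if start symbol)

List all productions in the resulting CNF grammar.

T0 → 0; S → 1; T1 → 1; X → 0; Y → 0; S → T0 Y; X → T1 X0; X0 → Y T1; X → T1 X1; X1 → Y X; Y → X X2; X2 → T0 X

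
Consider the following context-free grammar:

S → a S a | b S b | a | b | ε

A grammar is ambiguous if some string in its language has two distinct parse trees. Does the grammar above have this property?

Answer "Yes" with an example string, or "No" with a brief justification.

No - the grammar is unambiguous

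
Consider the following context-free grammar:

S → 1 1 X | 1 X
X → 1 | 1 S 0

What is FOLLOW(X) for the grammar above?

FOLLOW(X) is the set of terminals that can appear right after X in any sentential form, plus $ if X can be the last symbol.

We compute FOLLOW(X) using the standard algorithm.
FOLLOW(S) starts with {$}.
FIRST(S) = {1}
FIRST(X) = {1}
FOLLOW(S) = {$, 0}
FOLLOW(X) = {$, 0}
Therefore, FOLLOW(X) = {$, 0}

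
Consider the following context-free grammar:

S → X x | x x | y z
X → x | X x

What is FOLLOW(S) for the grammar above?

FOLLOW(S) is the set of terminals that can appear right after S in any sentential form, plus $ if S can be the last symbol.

We compute FOLLOW(S) using the standard algorithm.
FOLLOW(S) starts with {$}.
FIRST(S) = {x, y}
FIRST(X) = {x}
FOLLOW(S) = {$}
FOLLOW(X) = {x}
Therefore, FOLLOW(S) = {$}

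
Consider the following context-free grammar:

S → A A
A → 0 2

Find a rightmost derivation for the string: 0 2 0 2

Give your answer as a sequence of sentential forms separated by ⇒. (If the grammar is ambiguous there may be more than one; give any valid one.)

S ⇒ A A ⇒ A 0 2 ⇒ 0 2 0 2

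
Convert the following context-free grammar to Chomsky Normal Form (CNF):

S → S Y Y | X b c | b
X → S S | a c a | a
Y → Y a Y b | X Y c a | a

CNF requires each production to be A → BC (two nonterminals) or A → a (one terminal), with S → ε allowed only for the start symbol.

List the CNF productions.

TB → b; TC → c; S → b; TA → a; X → a; Y → a; S → S X0; X0 → Y Y; S → X X1; X1 → TB TC; X → S S; X → TA X2; X2 → TC TA; Y → Y X3; X3 → TA X4; X4 → Y TB; Y → X X5; X5 → Y X6; X6 → TC TA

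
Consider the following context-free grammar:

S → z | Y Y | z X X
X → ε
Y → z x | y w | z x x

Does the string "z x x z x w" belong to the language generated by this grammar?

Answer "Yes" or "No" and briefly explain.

No - no valid derivation exists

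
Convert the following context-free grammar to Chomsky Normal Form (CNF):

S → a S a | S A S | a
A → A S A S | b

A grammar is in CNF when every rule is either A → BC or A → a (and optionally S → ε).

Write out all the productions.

TA → a; S → a; A → b; S → TA X0; X0 → S TA; S → S X1; X1 → A S; A → A X2; X2 → S X3; X3 → A S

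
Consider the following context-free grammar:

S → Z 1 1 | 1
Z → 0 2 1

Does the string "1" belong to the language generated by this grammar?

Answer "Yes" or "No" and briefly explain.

Yes - a valid derivation exists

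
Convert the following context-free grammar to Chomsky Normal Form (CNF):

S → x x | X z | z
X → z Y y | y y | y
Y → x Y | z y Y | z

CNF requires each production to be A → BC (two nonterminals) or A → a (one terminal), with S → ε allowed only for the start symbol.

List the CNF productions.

TX → x; TZ → z; S → z; TY → y; X → y; Y → z; S → TX TX; S → X TZ; X → TZ X0; X0 → Y TY; X → TY TY; Y → TX Y; Y → TZ X1; X1 → TY Y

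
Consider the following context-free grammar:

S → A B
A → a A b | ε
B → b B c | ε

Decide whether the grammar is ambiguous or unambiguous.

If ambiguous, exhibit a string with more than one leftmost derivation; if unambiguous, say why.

Unambiguous - every string in the language has a unique leftmost derivation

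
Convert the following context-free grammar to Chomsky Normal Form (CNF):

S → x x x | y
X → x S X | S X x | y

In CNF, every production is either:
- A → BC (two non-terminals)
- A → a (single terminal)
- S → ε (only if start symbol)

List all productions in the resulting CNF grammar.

TX → x; S → y; X → y; S → TX X0; X0 → TX TX; X → TX X1; X1 → S X; X → S X2; X2 → X TX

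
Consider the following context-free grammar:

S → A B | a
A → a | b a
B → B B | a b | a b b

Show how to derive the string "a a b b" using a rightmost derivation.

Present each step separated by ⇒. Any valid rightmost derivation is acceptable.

S ⇒ A B ⇒ A a b b ⇒ a a b b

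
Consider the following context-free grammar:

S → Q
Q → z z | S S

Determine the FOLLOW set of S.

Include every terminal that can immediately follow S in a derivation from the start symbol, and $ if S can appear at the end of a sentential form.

We compute FOLLOW(S) using the standard algorithm.
FOLLOW(S) starts with {$}.
FIRST(Q) = {z}
FIRST(S) = {z}
FOLLOW(Q) = {$, z}
FOLLOW(S) = {$, z}
Therefore, FOLLOW(S) = {$, z}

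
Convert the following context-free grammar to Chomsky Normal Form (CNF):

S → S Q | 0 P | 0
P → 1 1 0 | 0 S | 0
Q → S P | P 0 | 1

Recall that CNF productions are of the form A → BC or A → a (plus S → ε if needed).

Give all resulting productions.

T0 → 0; S → 0; T1 → 1; P → 0; Q → 1; S → S Q; S → T0 P; P → T1 X0; X0 → T1 T0; P → T0 S; Q → S P; Q → P T0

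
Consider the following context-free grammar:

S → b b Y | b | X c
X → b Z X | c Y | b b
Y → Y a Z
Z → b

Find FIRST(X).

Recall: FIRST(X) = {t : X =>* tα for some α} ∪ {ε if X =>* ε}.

We compute FIRST(X) using the standard algorithm.
FIRST(S) = {b, c}
FIRST(X) = {b, c}
FIRST(Y) = {}
FIRST(Z) = {b}
Therefore, FIRST(X) = {b, c}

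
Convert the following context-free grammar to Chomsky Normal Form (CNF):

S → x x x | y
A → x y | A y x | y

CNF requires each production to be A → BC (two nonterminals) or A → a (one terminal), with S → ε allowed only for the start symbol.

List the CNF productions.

TX → x; S → y; TY → y; A → y; S → TX X0; X0 → TX TX; A → TX TY; A → A X1; X1 → TY TX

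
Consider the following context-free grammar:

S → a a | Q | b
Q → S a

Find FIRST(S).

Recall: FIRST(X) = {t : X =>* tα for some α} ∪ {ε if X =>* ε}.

We compute FIRST(S) using the standard algorithm.
FIRST(Q) = {a, b}
FIRST(S) = {a, b}
Therefore, FIRST(S) = {a, b}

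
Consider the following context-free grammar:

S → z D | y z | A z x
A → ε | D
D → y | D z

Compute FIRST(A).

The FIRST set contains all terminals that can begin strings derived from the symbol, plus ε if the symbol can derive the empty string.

We compute FIRST(A) using the standard algorithm.
FIRST(A) = {y, ε}
FIRST(D) = {y}
FIRST(S) = {y, z}
Therefore, FIRST(A) = {y, ε}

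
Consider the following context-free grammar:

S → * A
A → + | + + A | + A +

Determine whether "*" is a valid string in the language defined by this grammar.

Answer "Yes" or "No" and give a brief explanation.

No - no valid derivation exists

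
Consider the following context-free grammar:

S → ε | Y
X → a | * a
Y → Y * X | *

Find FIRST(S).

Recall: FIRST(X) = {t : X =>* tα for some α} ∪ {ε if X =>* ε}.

We compute FIRST(S) using the standard algorithm.
FIRST(S) = {*, ε}
FIRST(X) = {*, a}
FIRST(Y) = {*}
Therefore, FIRST(S) = {*, ε}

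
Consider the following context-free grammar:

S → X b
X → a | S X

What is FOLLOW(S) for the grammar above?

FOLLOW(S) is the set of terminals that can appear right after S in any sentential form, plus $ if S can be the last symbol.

We compute FOLLOW(S) using the standard algorithm.
FOLLOW(S) starts with {$}.
FIRST(S) = {a}
FIRST(X) = {a}
FOLLOW(S) = {$, a}
FOLLOW(X) = {b}
Therefore, FOLLOW(S) = {$, a}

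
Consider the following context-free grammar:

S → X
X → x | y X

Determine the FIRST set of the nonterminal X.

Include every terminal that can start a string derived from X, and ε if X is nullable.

We compute FIRST(X) using the standard algorithm.
FIRST(S) = {x, y}
FIRST(X) = {x, y}
Therefore, FIRST(X) = {x, y}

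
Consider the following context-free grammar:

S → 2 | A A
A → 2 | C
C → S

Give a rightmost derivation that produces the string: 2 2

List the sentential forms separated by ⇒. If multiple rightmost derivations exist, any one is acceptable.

S ⇒ A A ⇒ A 2 ⇒ 2 2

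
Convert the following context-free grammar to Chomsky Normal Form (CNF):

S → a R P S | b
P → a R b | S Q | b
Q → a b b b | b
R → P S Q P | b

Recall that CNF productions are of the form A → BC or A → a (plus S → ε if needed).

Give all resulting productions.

TA → a; S → b; TB → b; P → b; Q → b; R → b; S → TA X0; X0 → R X1; X1 → P S; P → TA X2; X2 → R TB; P → S Q; Q → TA X3; X3 → TB X4; X4 → TB TB; R → P X5; X5 → S X6; X6 → Q P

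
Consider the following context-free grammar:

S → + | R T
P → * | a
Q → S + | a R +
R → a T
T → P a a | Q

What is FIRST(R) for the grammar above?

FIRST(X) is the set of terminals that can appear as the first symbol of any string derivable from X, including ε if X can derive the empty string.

We compute FIRST(R) using the standard algorithm.
FIRST(P) = {*, a}
FIRST(Q) = {+, a}
FIRST(R) = {a}
FIRST(S) = {+, a}
FIRST(T) = {*, +, a}
Therefore, FIRST(R) = {a}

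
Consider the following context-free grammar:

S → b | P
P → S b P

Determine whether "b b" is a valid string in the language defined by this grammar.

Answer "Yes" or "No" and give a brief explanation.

No - no valid derivation exists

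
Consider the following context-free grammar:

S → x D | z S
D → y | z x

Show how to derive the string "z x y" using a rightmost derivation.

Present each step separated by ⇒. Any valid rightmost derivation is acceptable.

S ⇒ z S ⇒ z x D ⇒ z x y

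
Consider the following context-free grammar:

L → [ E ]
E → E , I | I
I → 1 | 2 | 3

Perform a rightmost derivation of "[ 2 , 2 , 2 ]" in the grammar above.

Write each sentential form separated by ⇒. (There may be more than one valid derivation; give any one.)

L ⇒ [ E ] ⇒ [ E , I ] ⇒ [ E , 2 ] ⇒ [ E , I , 2 ] ⇒ [ E , 2 , 2 ] ⇒ [ I , 2 , 2 ] ⇒ [ 2 , 2 , 2 ]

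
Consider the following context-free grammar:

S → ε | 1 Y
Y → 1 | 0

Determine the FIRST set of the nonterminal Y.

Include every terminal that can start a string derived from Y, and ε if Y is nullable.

We compute FIRST(Y) using the standard algorithm.
FIRST(S) = {1, ε}
FIRST(Y) = {0, 1}
Therefore, FIRST(Y) = {0, 1}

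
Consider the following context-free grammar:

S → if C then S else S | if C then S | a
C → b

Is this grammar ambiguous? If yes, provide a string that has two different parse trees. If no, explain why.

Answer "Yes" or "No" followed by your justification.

Yes - the string 'if b then if b then if b then a else a else a' has two distinct leftmost derivations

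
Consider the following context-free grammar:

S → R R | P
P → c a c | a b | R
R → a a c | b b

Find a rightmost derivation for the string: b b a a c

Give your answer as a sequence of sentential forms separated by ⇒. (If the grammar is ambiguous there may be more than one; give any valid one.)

S ⇒ R R ⇒ R a a c ⇒ b b a a c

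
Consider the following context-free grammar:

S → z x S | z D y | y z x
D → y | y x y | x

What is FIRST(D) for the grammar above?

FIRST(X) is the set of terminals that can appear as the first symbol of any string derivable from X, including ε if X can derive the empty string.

We compute FIRST(D) using the standard algorithm.
FIRST(D) = {x, y}
FIRST(S) = {y, z}
Therefore, FIRST(D) = {x, y}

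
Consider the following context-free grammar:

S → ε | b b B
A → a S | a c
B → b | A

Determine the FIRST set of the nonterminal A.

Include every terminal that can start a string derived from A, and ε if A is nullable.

We compute FIRST(A) using the standard algorithm.
FIRST(A) = {a}
FIRST(B) = {a, b}
FIRST(S) = {b, ε}
Therefore, FIRST(A) = {a}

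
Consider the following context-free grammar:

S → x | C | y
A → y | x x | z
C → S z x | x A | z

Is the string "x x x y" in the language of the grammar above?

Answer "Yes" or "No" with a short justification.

No - no valid derivation exists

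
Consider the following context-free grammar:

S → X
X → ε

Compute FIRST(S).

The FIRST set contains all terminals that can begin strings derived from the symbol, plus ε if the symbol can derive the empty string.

We compute FIRST(S) using the standard algorithm.
FIRST(S) = {ε}
FIRST(X) = {ε}
Therefore, FIRST(S) = {ε}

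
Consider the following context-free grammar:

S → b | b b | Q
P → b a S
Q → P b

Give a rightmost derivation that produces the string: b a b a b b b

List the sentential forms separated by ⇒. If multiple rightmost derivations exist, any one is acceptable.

S ⇒ Q ⇒ P b ⇒ b a S b ⇒ b a Q b ⇒ b a P b b ⇒ b a b a S b b ⇒ b a b a b b b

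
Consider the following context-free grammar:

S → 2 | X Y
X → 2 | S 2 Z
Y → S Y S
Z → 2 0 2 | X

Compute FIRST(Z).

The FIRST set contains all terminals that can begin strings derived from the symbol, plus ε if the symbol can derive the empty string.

We compute FIRST(Z) using the standard algorithm.
FIRST(S) = {2}
FIRST(X) = {2}
FIRST(Y) = {2}
FIRST(Z) = {2}
Therefore, FIRST(Z) = {2}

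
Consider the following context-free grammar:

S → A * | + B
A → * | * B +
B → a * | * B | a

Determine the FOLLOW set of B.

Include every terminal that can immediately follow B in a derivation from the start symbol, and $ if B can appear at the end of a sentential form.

We compute FOLLOW(B) using the standard algorithm.
FOLLOW(S) starts with {$}.
FIRST(A) = {*}
FIRST(B) = {*, a}
FIRST(S) = {*, +}
FOLLOW(A) = {*}
FOLLOW(B) = {$, +}
FOLLOW(S) = {$}
Therefore, FOLLOW(B) = {$, +}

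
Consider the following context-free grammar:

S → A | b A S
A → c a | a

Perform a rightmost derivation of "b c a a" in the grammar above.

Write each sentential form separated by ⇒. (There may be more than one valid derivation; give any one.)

S ⇒ b A S ⇒ b A A ⇒ b A a ⇒ b c a a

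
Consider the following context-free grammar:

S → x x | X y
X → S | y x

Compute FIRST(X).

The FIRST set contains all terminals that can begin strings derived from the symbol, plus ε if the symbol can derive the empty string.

We compute FIRST(X) using the standard algorithm.
FIRST(S) = {x, y}
FIRST(X) = {x, y}
Therefore, FIRST(X) = {x, y}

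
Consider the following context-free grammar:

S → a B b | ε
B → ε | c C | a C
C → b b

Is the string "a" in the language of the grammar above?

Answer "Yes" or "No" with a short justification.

No - no valid derivation exists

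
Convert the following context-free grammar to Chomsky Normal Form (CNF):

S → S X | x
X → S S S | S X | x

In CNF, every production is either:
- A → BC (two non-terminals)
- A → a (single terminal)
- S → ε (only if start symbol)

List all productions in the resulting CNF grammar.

S → x; X → x; S → S X; X → S X0; X0 → S S; X → S X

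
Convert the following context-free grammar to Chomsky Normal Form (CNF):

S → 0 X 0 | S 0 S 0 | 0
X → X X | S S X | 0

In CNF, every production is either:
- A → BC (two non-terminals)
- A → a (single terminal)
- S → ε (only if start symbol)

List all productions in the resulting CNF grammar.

T0 → 0; S → 0; X → 0; S → T0 X0; X0 → X T0; S → S X1; X1 → T0 X2; X2 → S T0; X → X X; X → S X3; X3 → S X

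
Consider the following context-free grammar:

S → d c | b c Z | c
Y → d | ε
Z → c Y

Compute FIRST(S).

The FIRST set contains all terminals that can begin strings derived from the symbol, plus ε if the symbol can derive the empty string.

We compute FIRST(S) using the standard algorithm.
FIRST(S) = {b, c, d}
FIRST(Y) = {d, ε}
FIRST(Z) = {c}
Therefore, FIRST(S) = {b, c, d}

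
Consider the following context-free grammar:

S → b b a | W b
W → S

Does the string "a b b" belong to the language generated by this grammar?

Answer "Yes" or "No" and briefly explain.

No - no valid derivation exists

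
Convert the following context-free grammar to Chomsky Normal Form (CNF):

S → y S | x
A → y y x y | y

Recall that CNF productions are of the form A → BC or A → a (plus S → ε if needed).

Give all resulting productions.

TY → y; S → x; TX → x; A → y; S → TY S; A → TY X0; X0 → TY X1; X1 → TX TY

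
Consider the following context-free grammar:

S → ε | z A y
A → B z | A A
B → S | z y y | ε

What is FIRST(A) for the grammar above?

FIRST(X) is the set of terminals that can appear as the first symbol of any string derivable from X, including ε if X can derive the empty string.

We compute FIRST(A) using the standard algorithm.
FIRST(A) = {z}
FIRST(B) = {z, ε}
FIRST(S) = {z, ε}
Therefore, FIRST(A) = {z}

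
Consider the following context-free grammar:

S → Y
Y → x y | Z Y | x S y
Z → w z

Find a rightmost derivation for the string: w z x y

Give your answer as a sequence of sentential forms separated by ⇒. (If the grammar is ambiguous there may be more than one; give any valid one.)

S ⇒ Y ⇒ Z Y ⇒ Z x y ⇒ w z x y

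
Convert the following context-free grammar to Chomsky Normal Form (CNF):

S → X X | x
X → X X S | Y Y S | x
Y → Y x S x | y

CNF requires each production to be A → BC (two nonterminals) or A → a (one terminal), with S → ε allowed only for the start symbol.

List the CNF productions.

S → x; X → x; TX → x; Y → y; S → X X; X → X X0; X0 → X S; X → Y X1; X1 → Y S; Y → Y X2; X2 → TX X3; X3 → S TX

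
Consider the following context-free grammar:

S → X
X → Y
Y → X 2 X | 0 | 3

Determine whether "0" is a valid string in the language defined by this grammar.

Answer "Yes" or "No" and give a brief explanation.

Yes - a valid derivation exists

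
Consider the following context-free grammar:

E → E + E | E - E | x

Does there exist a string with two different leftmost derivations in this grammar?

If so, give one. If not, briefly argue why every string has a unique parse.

Yes - the string 'x + x - x + x - x' has two distinct leftmost derivations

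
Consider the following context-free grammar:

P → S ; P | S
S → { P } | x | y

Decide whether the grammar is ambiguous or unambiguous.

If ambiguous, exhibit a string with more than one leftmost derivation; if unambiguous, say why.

Unambiguous - every string in the language has a unique leftmost derivation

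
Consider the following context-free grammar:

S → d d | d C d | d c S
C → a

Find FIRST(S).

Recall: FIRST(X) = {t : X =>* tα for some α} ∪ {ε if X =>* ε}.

We compute FIRST(S) using the standard algorithm.
FIRST(C) = {a}
FIRST(S) = {d}
Therefore, FIRST(S) = {d}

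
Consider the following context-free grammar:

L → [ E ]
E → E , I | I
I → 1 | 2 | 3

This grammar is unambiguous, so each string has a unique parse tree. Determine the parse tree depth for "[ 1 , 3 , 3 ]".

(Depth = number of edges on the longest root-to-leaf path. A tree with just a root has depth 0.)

5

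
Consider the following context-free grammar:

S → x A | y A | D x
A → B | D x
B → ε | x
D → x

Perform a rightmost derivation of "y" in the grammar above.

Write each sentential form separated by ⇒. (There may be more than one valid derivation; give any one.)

S ⇒ y A ⇒ y B ⇒ y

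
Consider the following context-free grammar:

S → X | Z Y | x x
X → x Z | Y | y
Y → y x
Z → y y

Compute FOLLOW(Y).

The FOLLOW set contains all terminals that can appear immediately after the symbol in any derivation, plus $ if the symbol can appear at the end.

We compute FOLLOW(Y) using the standard algorithm.
FOLLOW(S) starts with {$}.
FIRST(S) = {x, y}
FIRST(X) = {x, y}
FIRST(Y) = {y}
FIRST(Z) = {y}
FOLLOW(S) = {$}
FOLLOW(X) = {$}
FOLLOW(Y) = {$}
FOLLOW(Z) = {$, y}
Therefore, FOLLOW(Y) = {$}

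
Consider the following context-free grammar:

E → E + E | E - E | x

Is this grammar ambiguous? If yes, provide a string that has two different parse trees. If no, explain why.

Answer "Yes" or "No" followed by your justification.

Yes - the string 'x - x + x' has two distinct leftmost derivations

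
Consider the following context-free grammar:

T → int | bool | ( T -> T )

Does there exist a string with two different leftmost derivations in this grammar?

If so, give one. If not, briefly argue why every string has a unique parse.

No - every string in the language has a unique leftmost derivation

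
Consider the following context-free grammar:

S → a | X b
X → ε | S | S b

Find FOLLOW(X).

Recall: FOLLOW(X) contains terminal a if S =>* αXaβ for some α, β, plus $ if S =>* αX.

We compute FOLLOW(X) using the standard algorithm.
FOLLOW(S) starts with {$}.
FIRST(S) = {a, b}
FIRST(X) = {a, b, ε}
FOLLOW(S) = {$, b}
FOLLOW(X) = {b}
Therefore, FOLLOW(X) = {b}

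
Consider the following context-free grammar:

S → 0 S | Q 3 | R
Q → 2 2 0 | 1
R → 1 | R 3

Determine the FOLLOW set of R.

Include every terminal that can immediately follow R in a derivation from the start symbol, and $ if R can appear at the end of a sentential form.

We compute FOLLOW(R) using the standard algorithm.
FOLLOW(S) starts with {$}.
FIRST(Q) = {1, 2}
FIRST(R) = {1}
FIRST(S) = {0, 1, 2}
FOLLOW(Q) = {3}
FOLLOW(R) = {$, 3}
FOLLOW(S) = {$}
Therefore, FOLLOW(R) = {$, 3}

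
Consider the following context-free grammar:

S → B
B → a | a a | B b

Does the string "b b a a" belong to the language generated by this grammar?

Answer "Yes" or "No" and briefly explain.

No - no valid derivation exists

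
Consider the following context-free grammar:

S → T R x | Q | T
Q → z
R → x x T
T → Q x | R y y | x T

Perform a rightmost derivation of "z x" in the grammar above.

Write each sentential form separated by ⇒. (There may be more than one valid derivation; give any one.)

S ⇒ T ⇒ Q x ⇒ z x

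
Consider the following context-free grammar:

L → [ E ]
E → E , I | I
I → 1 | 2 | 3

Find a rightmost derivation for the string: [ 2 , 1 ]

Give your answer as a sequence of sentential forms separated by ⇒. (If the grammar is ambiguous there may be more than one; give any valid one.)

L ⇒ [ E ] ⇒ [ E , I ] ⇒ [ E , 1 ] ⇒ [ I , 1 ] ⇒ [ 2 , 1 ]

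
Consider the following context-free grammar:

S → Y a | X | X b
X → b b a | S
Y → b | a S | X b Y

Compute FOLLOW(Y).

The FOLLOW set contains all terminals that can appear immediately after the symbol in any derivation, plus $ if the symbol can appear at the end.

We compute FOLLOW(Y) using the standard algorithm.
FOLLOW(S) starts with {$}.
FIRST(S) = {a, b}
FIRST(X) = {a, b}
FIRST(Y) = {a, b}
FOLLOW(S) = {$, a, b}
FOLLOW(X) = {$, a, b}
FOLLOW(Y) = {a}
Therefore, FOLLOW(Y) = {a}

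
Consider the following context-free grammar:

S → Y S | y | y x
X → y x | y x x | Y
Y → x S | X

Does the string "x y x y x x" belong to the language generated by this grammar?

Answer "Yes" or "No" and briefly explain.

No - no valid derivation exists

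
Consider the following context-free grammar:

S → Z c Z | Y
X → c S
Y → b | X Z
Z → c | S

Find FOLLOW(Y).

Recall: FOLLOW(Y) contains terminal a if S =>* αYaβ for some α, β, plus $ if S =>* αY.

We compute FOLLOW(Y) using the standard algorithm.
FOLLOW(S) starts with {$}.
FIRST(S) = {b, c}
FIRST(X) = {c}
FIRST(Y) = {b, c}
FIRST(Z) = {b, c}
FOLLOW(S) = {$, b, c}
FOLLOW(X) = {b, c}
FOLLOW(Y) = {$, b, c}
FOLLOW(Z) = {$, b, c}
Therefore, FOLLOW(Y) = {$, b, c}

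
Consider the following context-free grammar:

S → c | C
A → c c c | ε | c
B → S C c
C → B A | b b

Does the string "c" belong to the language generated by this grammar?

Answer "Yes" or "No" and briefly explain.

Yes - a valid derivation exists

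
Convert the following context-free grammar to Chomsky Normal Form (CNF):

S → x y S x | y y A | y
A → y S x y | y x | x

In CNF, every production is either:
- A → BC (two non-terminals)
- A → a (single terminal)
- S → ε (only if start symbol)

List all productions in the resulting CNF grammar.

TX → x; TY → y; S → y; A → x; S → TX X0; X0 → TY X1; X1 → S TX; S → TY X2; X2 → TY A; A → TY X3; X3 → S X4; X4 → TX TY; A → TY TX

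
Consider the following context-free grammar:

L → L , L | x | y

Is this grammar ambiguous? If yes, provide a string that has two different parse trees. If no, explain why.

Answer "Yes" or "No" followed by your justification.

Yes - the string 'y , y , y , y , x , y' has two distinct leftmost derivations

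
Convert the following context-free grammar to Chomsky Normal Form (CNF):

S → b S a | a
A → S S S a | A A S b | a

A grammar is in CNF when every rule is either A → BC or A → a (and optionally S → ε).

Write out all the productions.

TB → b; TA → a; S → a; A → a; S → TB X0; X0 → S TA; A → S X1; X1 → S X2; X2 → S TA; A → A X3; X3 → A X4; X4 → S TB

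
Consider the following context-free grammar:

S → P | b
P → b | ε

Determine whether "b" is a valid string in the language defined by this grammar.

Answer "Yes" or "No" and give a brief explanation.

Yes - a valid derivation exists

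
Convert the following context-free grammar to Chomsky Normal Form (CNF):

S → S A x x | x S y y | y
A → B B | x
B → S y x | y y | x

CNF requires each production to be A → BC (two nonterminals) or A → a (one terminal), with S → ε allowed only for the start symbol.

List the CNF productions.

TX → x; TY → y; S → y; A → x; B → x; S → S X0; X0 → A X1; X1 → TX TX; S → TX X2; X2 → S X3; X3 → TY TY; A → B B; B → S X4; X4 → TY TX; B → TY TY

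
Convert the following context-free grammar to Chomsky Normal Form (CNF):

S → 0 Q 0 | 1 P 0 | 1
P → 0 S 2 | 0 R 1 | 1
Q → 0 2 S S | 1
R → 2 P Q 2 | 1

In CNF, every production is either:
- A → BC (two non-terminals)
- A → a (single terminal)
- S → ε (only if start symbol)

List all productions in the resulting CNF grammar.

T0 → 0; T1 → 1; S → 1; T2 → 2; P → 1; Q → 1; R → 1; S → T0 X0; X0 → Q T0; S → T1 X1; X1 → P T0; P → T0 X2; X2 → S T2; P → T0 X3; X3 → R T1; Q → T0 X4; X4 → T2 X5; X5 → S S; R → T2 X6; X6 → P X7; X7 → Q T2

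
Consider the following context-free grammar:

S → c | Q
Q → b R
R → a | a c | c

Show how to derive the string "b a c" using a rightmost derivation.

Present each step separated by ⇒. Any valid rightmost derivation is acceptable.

S ⇒ Q ⇒ b R ⇒ b a c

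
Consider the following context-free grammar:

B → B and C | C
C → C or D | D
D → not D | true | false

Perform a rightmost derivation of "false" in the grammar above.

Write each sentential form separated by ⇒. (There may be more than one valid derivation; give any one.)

B ⇒ C ⇒ D ⇒ false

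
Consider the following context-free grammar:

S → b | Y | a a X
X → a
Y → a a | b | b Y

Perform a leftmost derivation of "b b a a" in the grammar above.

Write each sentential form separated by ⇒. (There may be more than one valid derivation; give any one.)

S ⇒ Y ⇒ b Y ⇒ b b Y ⇒ b b a a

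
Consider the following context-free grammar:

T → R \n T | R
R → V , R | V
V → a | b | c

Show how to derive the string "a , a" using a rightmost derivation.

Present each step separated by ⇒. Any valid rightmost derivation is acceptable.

T ⇒ R ⇒ V , R ⇒ V , V ⇒ V , a ⇒ a , a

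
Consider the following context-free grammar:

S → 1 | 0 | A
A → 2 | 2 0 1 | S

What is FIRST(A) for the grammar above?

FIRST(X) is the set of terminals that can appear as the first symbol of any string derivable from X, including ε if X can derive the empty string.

We compute FIRST(A) using the standard algorithm.
FIRST(A) = {0, 1, 2}
FIRST(S) = {0, 1, 2}
Therefore, FIRST(A) = {0, 1, 2}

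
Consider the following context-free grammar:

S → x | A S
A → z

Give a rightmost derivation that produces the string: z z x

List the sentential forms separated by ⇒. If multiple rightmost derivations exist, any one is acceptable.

S ⇒ A S ⇒ A A S ⇒ A A x ⇒ A z x ⇒ z z x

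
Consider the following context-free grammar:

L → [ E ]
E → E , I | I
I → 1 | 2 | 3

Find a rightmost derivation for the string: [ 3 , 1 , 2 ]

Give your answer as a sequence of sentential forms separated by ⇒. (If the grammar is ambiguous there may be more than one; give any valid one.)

L ⇒ [ E ] ⇒ [ E , I ] ⇒ [ E , 2 ] ⇒ [ E , I , 2 ] ⇒ [ E , 1 , 2 ] ⇒ [ I , 1 , 2 ] ⇒ [ 3 , 1 , 2 ]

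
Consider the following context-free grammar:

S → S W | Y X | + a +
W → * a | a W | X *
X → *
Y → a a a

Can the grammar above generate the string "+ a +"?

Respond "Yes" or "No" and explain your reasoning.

Yes - a valid derivation exists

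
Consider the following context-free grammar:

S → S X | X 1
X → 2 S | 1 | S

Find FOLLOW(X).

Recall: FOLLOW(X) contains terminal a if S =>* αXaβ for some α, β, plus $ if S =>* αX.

We compute FOLLOW(X) using the standard algorithm.
FOLLOW(S) starts with {$}.
FIRST(S) = {1, 2}
FIRST(X) = {1, 2}
FOLLOW(S) = {$, 1, 2}
FOLLOW(X) = {$, 1, 2}
Therefore, FOLLOW(X) = {$, 1, 2}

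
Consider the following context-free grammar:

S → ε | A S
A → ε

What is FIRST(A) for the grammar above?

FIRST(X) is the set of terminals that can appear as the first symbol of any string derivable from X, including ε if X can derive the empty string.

We compute FIRST(A) using the standard algorithm.
FIRST(A) = {ε}
FIRST(S) = {ε}
Therefore, FIRST(A) = {ε}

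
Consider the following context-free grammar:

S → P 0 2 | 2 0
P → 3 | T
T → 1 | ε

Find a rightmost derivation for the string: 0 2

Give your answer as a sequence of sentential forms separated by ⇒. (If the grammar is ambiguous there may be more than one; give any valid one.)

S ⇒ P 0 2 ⇒ T 0 2 ⇒ 0 2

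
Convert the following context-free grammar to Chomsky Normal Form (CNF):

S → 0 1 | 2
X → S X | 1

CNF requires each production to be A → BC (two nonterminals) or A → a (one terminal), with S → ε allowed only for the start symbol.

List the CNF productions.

T0 → 0; T1 → 1; S → 2; X → 1; S → T0 T1; X → S X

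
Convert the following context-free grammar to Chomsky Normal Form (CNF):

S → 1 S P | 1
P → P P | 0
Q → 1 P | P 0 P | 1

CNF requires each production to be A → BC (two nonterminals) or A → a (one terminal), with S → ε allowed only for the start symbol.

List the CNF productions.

T1 → 1; S → 1; P → 0; T0 → 0; Q → 1; S → T1 X0; X0 → S P; P → P P; Q → T1 P; Q → P X1; X1 → T0 P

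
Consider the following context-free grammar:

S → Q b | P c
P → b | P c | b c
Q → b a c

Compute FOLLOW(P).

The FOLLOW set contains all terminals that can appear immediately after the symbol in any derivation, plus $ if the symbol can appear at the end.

We compute FOLLOW(P) using the standard algorithm.
FOLLOW(S) starts with {$}.
FIRST(P) = {b}
FIRST(Q) = {b}
FIRST(S) = {b}
FOLLOW(P) = {c}
FOLLOW(Q) = {b}
FOLLOW(S) = {$}
Therefore, FOLLOW(P) = {c}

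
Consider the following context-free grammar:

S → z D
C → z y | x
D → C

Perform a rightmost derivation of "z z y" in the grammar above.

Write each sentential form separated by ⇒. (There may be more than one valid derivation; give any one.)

S ⇒ z D ⇒ z C ⇒ z z y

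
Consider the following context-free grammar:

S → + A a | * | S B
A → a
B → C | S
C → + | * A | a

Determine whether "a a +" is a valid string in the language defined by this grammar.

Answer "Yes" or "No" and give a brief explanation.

No - no valid derivation exists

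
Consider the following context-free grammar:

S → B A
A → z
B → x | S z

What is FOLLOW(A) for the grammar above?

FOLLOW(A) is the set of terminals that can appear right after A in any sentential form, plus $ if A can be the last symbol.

We compute FOLLOW(A) using the standard algorithm.
FOLLOW(S) starts with {$}.
FIRST(A) = {z}
FIRST(B) = {x}
FIRST(S) = {x}
FOLLOW(A) = {$, z}
FOLLOW(B) = {z}
FOLLOW(S) = {$, z}
Therefore, FOLLOW(A) = {$, z}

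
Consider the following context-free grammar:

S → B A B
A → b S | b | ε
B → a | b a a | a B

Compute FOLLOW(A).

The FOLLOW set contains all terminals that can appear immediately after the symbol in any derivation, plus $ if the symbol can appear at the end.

We compute FOLLOW(A) using the standard algorithm.
FOLLOW(S) starts with {$}.
FIRST(A) = {b, ε}
FIRST(B) = {a, b}
FIRST(S) = {a, b}
FOLLOW(A) = {a, b}
FOLLOW(B) = {$, a, b}
FOLLOW(S) = {$, a, b}
Therefore, FOLLOW(A) = {a, b}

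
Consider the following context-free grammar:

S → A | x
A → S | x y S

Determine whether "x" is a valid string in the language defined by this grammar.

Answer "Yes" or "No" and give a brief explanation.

Yes - a valid derivation exists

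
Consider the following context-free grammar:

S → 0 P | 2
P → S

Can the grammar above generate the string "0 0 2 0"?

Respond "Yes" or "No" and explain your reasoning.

No - no valid derivation exists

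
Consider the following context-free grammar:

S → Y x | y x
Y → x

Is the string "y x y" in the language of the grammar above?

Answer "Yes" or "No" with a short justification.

No - no valid derivation exists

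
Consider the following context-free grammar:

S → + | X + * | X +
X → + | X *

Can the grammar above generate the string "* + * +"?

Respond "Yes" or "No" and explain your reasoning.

No - no valid derivation exists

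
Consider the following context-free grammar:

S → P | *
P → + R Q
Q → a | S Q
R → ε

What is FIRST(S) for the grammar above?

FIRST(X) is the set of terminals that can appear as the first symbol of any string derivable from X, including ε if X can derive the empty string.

We compute FIRST(S) using the standard algorithm.
FIRST(P) = {+}
FIRST(Q) = {*, +, a}
FIRST(R) = {ε}
FIRST(S) = {*, +}
Therefore, FIRST(S) = {*, +}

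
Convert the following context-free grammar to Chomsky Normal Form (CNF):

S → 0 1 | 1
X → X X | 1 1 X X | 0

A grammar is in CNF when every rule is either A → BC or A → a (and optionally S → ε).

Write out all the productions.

T0 → 0; T1 → 1; S → 1; X → 0; S → T0 T1; X → X X; X → T1 X0; X0 → T1 X1; X1 → X X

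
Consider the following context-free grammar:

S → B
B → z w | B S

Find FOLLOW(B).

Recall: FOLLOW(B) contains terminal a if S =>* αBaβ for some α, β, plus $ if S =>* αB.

We compute FOLLOW(B) using the standard algorithm.
FOLLOW(S) starts with {$}.
FIRST(B) = {z}
FIRST(S) = {z}
FOLLOW(B) = {$, z}
FOLLOW(S) = {$, z}
Therefore, FOLLOW(B) = {$, z}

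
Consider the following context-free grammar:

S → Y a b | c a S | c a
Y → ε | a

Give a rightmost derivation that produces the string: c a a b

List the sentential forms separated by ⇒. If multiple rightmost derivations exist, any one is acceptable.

S ⇒ c a S ⇒ c a Y a b ⇒ c a a b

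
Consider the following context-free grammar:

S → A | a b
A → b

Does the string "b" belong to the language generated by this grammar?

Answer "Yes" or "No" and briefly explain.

Yes - a valid derivation exists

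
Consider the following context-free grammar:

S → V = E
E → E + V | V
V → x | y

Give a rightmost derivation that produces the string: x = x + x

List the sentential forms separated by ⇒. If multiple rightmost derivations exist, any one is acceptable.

S ⇒ V = E ⇒ V = E + V ⇒ V = E + x ⇒ V = V + x ⇒ V = x + x ⇒ x = x + x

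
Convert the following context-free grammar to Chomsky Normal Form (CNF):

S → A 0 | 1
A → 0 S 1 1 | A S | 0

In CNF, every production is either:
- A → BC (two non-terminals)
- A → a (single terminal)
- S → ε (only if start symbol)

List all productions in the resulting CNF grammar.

T0 → 0; S → 1; T1 → 1; A → 0; S → A T0; A → T0 X0; X0 → S X1; X1 → T1 T1; A → A S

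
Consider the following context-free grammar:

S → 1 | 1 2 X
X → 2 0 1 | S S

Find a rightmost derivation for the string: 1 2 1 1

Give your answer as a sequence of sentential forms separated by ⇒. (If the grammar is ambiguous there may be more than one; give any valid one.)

S ⇒ 1 2 X ⇒ 1 2 S S ⇒ 1 2 S 1 ⇒ 1 2 1 1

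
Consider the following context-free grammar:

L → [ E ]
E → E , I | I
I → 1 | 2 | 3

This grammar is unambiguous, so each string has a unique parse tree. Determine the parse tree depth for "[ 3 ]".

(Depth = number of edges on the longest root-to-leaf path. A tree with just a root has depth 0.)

3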